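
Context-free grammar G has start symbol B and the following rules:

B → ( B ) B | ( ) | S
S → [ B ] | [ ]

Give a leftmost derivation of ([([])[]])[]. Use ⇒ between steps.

B ⇒ (B)B ⇒ (S)B ⇒ ([B])B ⇒ ([(B)B])B ⇒ ([(S)B])B ⇒ ([([])B])B ⇒ ([([])S])B ⇒ ([([])[]])B ⇒ ([([])[]])S ⇒ ([([])[]])[]

B ⇒ (B)B   [B → ( B ) B]
(B)B ⇒ (S)B   [B → S]
(S)B ⇒ ([B])B   [S → [ B ]]
([B])B ⇒ ([(B)B])B   [B → ( B ) B]
([(B)B])B ⇒ ([(S)B])B   [B → S]
([(S)B])B ⇒ ([([])B])B   [S → [ ]]
([([])B])B ⇒ ([([])S])B   [B → S]
([([])S])B ⇒ ([([])[]])B   [S → [ ]]
([([])[]])B ⇒ ([([])[]])S   [B → S]
([([])[]])S ⇒ ([([])[]])[]   [S → [ ]]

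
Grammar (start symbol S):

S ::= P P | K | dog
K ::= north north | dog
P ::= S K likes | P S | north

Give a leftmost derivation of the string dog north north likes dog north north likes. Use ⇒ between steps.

S ⇒ P P ⇒ S K likes P ⇒ K K likes P ⇒ dog K likes P ⇒ dog north north likes P ⇒ dog north north likes S K likes ⇒ dog north north likes K K likes ⇒ dog north north likes dog K likes ⇒ dog north north likes dog north north likes

S ⇒ P P   [S ::= P P]
P P ⇒ S K likes P   [P ::= S K likes]
S K likes P ⇒ K K likes P   [S ::= K]
K K likes P ⇒ dog K likes P   [K ::= dog]
dog K likes P ⇒ dog north north likes P   [K ::= north north]
dog north north likes P ⇒ dog north north likes S K likes   [P ::= S K likes]
dog north north likes S K likes ⇒ dog north north likes K K likes   [S ::= K]
dog north north likes K K likes ⇒ dog north north likes dog K likes   [K ::= dog]
dog north north likes dog K likes ⇒ dog north north likes dog north north likes   [K ::= north north]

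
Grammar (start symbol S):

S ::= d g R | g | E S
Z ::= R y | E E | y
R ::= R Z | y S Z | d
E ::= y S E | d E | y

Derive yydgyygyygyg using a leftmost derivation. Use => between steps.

S => ES => ySES => yESES => yySESES => yydgRESES => yydgySZESES => yydgyESZESES => yydgyySZESES => yydgyygZESES => yydgyygyESES => yydgyygyySES => yydgyygyygES => yydgyygyygyS => yydgyygyygyg

S => ES   [S ::= E S]
ES => ySES   [E ::= y S E]
ySES => yESES   [S ::= E S]
yESES => yySESES   [E ::= y S E]
yySESES => yydgRESES   [S ::= d g R]
yydgRESES => yydgySZESES   [R ::= y S Z]
yydgySZESES => yydgyESZESES   [S ::= E S]
yydgyESZESES => yydgyySZESES   [E ::= y]
yydgyySZESES => yydgyygZESES   [S ::= g]
yydgyygZESES => yydgyygyESES   [Z ::= y]
yydgyygyESES => yydgyygyySES   [E ::= y]
yydgyygyySES => yydgyygyygES   [S ::= g]
yydgyygyygES => yydgyygyygyS   [E ::= y]
yydgyygyygyS => yydgyygyygyg   [S ::= g]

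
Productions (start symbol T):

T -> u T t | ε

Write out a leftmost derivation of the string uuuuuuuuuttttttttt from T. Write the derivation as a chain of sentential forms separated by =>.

T=>uTt=>uuTtt=>uuuTttt=>uuuuTtttt=>uuuuuTttttt=>uuuuuuTtttttt=>uuuuuuuTttttttt=>uuuuuuuuTtttttttt=>uuuuuuuuuTttttttttt=>uuuuuuuuuttttttttt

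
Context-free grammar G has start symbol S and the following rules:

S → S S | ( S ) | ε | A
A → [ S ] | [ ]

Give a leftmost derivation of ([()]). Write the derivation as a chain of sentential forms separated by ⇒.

S ⇒ SS ⇒ (S)S ⇒ (SS)S ⇒ (AS)S ⇒ ([S]S)S ⇒ ([(S)]S)S ⇒ ([()]S)S ⇒ ([()])S ⇒ ([()])

S ⇒ SS   [S → S S]
SS ⇒ (S)S   [S → ( S )]
(S)S ⇒ (SS)S   [S → S S]
(SS)S ⇒ (AS)S   [S → A]
(AS)S ⇒ ([S]S)S   [A → [ S ]]
([S]S)S ⇒ ([(S)]S)S   [S → ( S )]
([(S)]S)S ⇒ ([()]S)S   [S → ε]
([()]S)S ⇒ ([()])S   [S → ε]
([()])S ⇒ ([()])   [S → ε]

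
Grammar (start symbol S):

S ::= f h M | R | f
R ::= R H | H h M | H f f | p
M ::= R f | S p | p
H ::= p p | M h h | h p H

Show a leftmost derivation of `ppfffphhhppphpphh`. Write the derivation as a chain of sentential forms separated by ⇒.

S ⇒ R   [S ::= R]
R ⇒ RH   [R ::= R H]
RH ⇒ RHH   [R ::= R H]
RHH ⇒ RHHH   [R ::= R H]
RHHH ⇒ HffHHH   [R ::= H f f]
HffHHH ⇒ ppffHHH   [H ::= p p]
ppffHHH ⇒ ppffMhhHH   [H ::= M h h]
ppffMhhHH ⇒ ppffSphhHH   [M ::= S p]
ppffSphhHH ⇒ ppfffphhHH   [S ::= f]
ppfffphhHH ⇒ ppfffphhhpHH   [H ::= h p H]
ppfffphhhpHH ⇒ ppfffphhhpppH   [H ::= p p]
ppfffphhhpppH ⇒ ppfffphhhppphpH   [H ::= h p H]
ppfffphhhppphpH ⇒ ppfffphhhppphpMhh   [H ::= M h h]
ppfffphhhppphpMhh ⇒ ppfffphhhppphpphh   [M ::= p]

S⇒R⇒RH⇒RHH⇒RHHH⇒HffHHH⇒ppffHHH⇒ppffMhhHH⇒ppffSphhHH⇒ppfffphhHH⇒ppfffphhhpHH⇒ppfffphhhpppH⇒ppfffphhhppphpH⇒ppfffphhhppphpMhh⇒ppfffphhhppphpphh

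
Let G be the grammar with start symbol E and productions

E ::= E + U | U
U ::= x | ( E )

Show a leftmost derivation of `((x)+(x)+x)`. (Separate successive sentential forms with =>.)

E => U   [E ::= U]
U => (E)   [U ::= ( E )]
(E) => (E+U)   [E ::= E + U]
(E+U) => (E+U+U)   [E ::= E + U]
(E+U+U) => (U+U+U)   [E ::= U]
(U+U+U) => ((E)+U+U)   [U ::= ( E )]
((E)+U+U) => ((U)+U+U)   [E ::= U]
((U)+U+U) => ((x)+U+U)   [U ::= x]
((x)+U+U) => ((x)+(E)+U)   [U ::= ( E )]
((x)+(E)+U) => ((x)+(U)+U)   [E ::= U]
((x)+(U)+U) => ((x)+(x)+U)   [U ::= x]
((x)+(x)+U) => ((x)+(x)+x)   [U ::= x]

E => U => (E) => (E+U) => (E+U+U) => (U+U+U) => ((E)+U+U) => ((U)+U+U) => ((x)+U+U) => ((x)+(E)+U) => ((x)+(U)+U) => ((x)+(x)+U) => ((x)+(x)+x)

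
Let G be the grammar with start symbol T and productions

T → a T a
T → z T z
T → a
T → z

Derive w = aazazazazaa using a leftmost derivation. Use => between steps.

T => aTa   [T → a T a]
aTa => aaTaa   [T → a T a]
aaTaa => aazTzaa   [T → z T z]
aazTzaa => aazaTazaa   [T → a T a]
aazaTazaa => aazazTzazaa   [T → z T z]
aazazTzazaa => aazazazazaa   [T → a]

T => aTa => aaTaa => aazTzaa => aazaTazaa => aazazTzazaa => aazazazazaa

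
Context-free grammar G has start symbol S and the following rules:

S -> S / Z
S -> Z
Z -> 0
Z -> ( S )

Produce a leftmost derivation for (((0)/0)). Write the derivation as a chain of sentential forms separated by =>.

S => Z   [S -> Z]
Z => (S)   [Z -> ( S )]
(S) => (Z)   [S -> Z]
(Z) => ((S))   [Z -> ( S )]
((S)) => ((S/Z))   [S -> S / Z]
((S/Z)) => ((Z/Z))   [S -> Z]
((Z/Z)) => (((S)/Z))   [Z -> ( S )]
(((S)/Z)) => (((Z)/Z))   [S -> Z]
(((Z)/Z)) => (((0)/Z))   [Z -> 0]
(((0)/Z)) => (((0)/0))   [Z -> 0]

S => Z => (S) => (Z) => ((S)) => ((S/Z)) => ((Z/Z)) => (((S)/Z)) => (((Z)/Z)) => (((0)/Z)) => (((0)/0))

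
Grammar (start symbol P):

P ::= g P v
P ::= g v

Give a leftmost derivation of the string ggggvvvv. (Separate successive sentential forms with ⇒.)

P ⇒ gPv   [P ::= g P v]
gPv ⇒ ggPvv   [P ::= g P v]
ggPvv ⇒ gggPvvv   [P ::= g P v]
gggPvvv ⇒ ggggvvvv   [P ::= g v]

P ⇒ gPv ⇒ ggPvv ⇒ gggPvvv ⇒ ggggvvvv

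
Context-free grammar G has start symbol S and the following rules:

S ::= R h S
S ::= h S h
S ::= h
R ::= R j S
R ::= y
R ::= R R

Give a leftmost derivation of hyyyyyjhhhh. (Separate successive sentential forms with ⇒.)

S⇒hSh⇒hRhSh⇒hRjShSh⇒hRRjShSh⇒hRRRjShSh⇒hRRRRjShSh⇒hRRRRRjShSh⇒hyRRRRjShSh⇒hyyRRRjShSh⇒hyyyRRjShSh⇒hyyyyRjShSh⇒hyyyyyjShSh⇒hyyyyyjhhSh⇒hyyyyyjhhhh

S ⇒ hSh   [S ::= h S h]
hSh ⇒ hRhSh   [S ::= R h S]
hRhSh ⇒ hRjShSh   [R ::= R j S]
hRjShSh ⇒ hRRjShSh   [R ::= R R]
hRRjShSh ⇒ hRRRjShSh   [R ::= R R]
hRRRjShSh ⇒ hRRRRjShSh   [R ::= R R]
hRRRRjShSh ⇒ hRRRRRjShSh   [R ::= R R]
hRRRRRjShSh ⇒ hyRRRRjShSh   [R ::= y]
hyRRRRjShSh ⇒ hyyRRRjShSh   [R ::= y]
hyyRRRjShSh ⇒ hyyyRRjShSh   [R ::= y]
hyyyRRjShSh ⇒ hyyyyRjShSh   [R ::= y]
hyyyyRjShSh ⇒ hyyyyyjShSh   [R ::= y]
hyyyyyjShSh ⇒ hyyyyyjhhSh   [S ::= h]
hyyyyyjhhSh ⇒ hyyyyyjhhhh   [S ::= h]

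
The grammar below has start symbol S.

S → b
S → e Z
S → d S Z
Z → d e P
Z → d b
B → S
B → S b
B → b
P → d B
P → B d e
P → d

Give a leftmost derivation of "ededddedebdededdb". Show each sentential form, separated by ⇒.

S⇒eZ⇒edeP⇒ededB⇒ededS⇒ededdSZ⇒ededddSZZ⇒ededddeZZZ⇒ededddedePZZ⇒ededddedeBdeZZ⇒ededddedeSdeZZ⇒ededddedebdeZZ⇒ededddedebdedePZ⇒ededddedebdededZ⇒ededddedebdededdb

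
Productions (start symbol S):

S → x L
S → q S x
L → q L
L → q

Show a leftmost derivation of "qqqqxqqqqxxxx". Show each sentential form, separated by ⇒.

S ⇒ qSx ⇒ qqSxx ⇒ qqqSxxx ⇒ qqqqSxxxx ⇒ qqqqxLxxxx ⇒ qqqqxqLxxxx ⇒ qqqqxqqLxxxx ⇒ qqqqxqqqLxxxx ⇒ qqqqxqqqqxxxx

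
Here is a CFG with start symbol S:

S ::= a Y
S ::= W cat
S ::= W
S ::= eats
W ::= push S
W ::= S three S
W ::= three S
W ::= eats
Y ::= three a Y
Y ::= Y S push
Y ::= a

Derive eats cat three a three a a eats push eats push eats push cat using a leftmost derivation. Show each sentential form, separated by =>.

S => W cat   [S ::= W cat]
W cat => S three S cat   [W ::= S three S]
S three S cat => W cat three S cat   [S ::= W cat]
W cat three S cat => eats cat three S cat   [W ::= eats]
eats cat three S cat => eats cat three a Y cat   [S ::= a Y]
eats cat three a Y cat => eats cat three a Y S push cat   [Y ::= Y S push]
eats cat three a Y S push cat => eats cat three a three a Y S push cat   [Y ::= three a Y]
eats cat three a three a Y S push cat => eats cat three a three a Y S push S push cat   [Y ::= Y S push]
eats cat three a three a Y S push S push cat => eats cat three a three a Y S push S push S push cat   [Y ::= Y S push]
eats cat three a three a Y S push S push S push cat => eats cat three a three a a S push S push S push cat   [Y ::= a]
eats cat three a three a a S push S push S push cat => eats cat three a three a a eats push S push S push cat   [S ::= eats]
eats cat three a three a a eats push S push S push cat => eats cat three a three a a eats push W push S push cat   [S ::= W]
eats cat three a three a a eats push W push S push cat => eats cat three a three a a eats push eats push S push cat   [W ::= eats]
eats cat three a three a a eats push eats push S push cat => eats cat three a three a a eats push eats push eats push cat   [S ::= eats]

S => W cat => S three S cat => W cat three S cat => eats cat three S cat => eats cat three a Y cat => eats cat three a Y S push cat => eats cat three a three a Y S push cat => eats cat three a three a Y S push S push cat => eats cat three a three a Y S push S push S push cat => eats cat three a three a a S push S push S push cat => eats cat three a three a a eats push S push S push cat => eats cat three a three a a eats push W push S push cat => eats cat three a three a a eats push eats push S push cat => eats cat three a three a a eats push eats push eats push cat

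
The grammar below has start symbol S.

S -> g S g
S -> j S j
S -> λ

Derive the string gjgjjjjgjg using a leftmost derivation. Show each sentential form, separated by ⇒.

S ⇒ gSg ⇒ gjSjg ⇒ gjgSgjg ⇒ gjgjSjgjg ⇒ gjgjjSjjgjg ⇒ gjgjjjjgjg

S ⇒ gSg   [S -> g S g]
gSg ⇒ gjSjg   [S -> j S j]
gjSjg ⇒ gjgSgjg   [S -> g S g]
gjgSgjg ⇒ gjgjSjgjg   [S -> j S j]
gjgjSjgjg ⇒ gjgjjSjjgjg   [S -> j S j]
gjgjjSjjgjg ⇒ gjgjjjjgjg   [S -> λ]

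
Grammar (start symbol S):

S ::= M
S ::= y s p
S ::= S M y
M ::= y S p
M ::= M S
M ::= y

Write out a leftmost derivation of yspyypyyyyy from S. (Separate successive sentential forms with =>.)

S => SMy   [S ::= S M y]
SMy => SMyMy   [S ::= S M y]
SMyMy => SMyMyMy   [S ::= S M y]
SMyMyMy => yspMyMyMy   [S ::= y s p]
yspMyMyMy => yspySpyMyMy   [M ::= y S p]
yspySpyMyMy => yspyMpyMyMy   [S ::= M]
yspyMpyMyMy => yspyypyMyMy   [M ::= y]
yspyypyMyMy => yspyypyyyMy   [M ::= y]
yspyypyyyMy => yspyypyyyyy   [M ::= y]

S => SMy => SMyMy => SMyMyMy => yspMyMyMy => yspySpyMyMy => yspyMpyMyMy => yspyypyMyMy => yspyypyyyMy => yspyypyyyyy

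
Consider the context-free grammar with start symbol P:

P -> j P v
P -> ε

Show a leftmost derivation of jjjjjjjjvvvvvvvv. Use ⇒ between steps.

P ⇒ jPv ⇒ jjPvv ⇒ jjjPvvv ⇒ jjjjPvvvv ⇒ jjjjjPvvvvv ⇒ jjjjjjPvvvvvv ⇒ jjjjjjjPvvvvvvv ⇒ jjjjjjjjPvvvvvvvv ⇒ jjjjjjjjvvvvvvvv

P ⇒ jPv   [P -> j P v]
jPv ⇒ jjPvv   [P -> j P v]
jjPvv ⇒ jjjPvvv   [P -> j P v]
jjjPvvv ⇒ jjjjPvvvv   [P -> j P v]
jjjjPvvvv ⇒ jjjjjPvvvvv   [P -> j P v]
jjjjjPvvvvv ⇒ jjjjjjPvvvvvv   [P -> j P v]
jjjjjjPvvvvvv ⇒ jjjjjjjPvvvvvvv   [P -> j P v]
jjjjjjjPvvvvvvv ⇒ jjjjjjjjPvvvvvvvv   [P -> j P v]
jjjjjjjjPvvvvvvvv ⇒ jjjjjjjjvvvvvvvv   [P -> ε]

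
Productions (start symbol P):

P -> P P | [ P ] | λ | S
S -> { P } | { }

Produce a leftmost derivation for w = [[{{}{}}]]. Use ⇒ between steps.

P ⇒ [P]   [P -> [ P ]]
[P] ⇒ [[P]]   [P -> [ P ]]
[[P]] ⇒ [[S]]   [P -> S]
[[S]] ⇒ [[{P}]]   [S -> { P }]
[[{P}]] ⇒ [[{PP}]]   [P -> P P]
[[{PP}]] ⇒ [[{SP}]]   [P -> S]
[[{SP}]] ⇒ [[{{}P}]]   [S -> { }]
[[{{}P}]] ⇒ [[{{}S}]]   [P -> S]
[[{{}S}]] ⇒ [[{{}{}}]]   [S -> { }]

P⇒[P]⇒[[P]]⇒[[S]]⇒[[{P}]]⇒[[{PP}]]⇒[[{SP}]]⇒[[{{}P}]]⇒[[{{}S}]]⇒[[{{}{}}]]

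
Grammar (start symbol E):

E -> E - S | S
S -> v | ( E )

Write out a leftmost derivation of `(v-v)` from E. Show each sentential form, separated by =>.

E => S   [E -> S]
S => (E)   [S -> ( E )]
(E) => (E-S)   [E -> E - S]
(E-S) => (S-S)   [E -> S]
(S-S) => (v-S)   [S -> v]
(v-S) => (v-v)   [S -> v]

E=>S=>(E)=>(E-S)=>(S-S)=>(v-S)=>(v-v)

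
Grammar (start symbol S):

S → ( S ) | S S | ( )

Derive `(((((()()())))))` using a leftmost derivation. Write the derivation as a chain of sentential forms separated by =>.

S=>(S)=>((S))=>(((S)))=>((((S))))=>(((((S)))))=>(((((SS)))))=>(((((()S)))))=>(((((()SS)))))=>(((((()()S)))))=>(((((()()())))))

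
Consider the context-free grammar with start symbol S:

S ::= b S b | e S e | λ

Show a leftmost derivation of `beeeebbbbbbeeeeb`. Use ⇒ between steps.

S⇒bSb⇒beSeb⇒beeSeeb⇒beeeSeeeb⇒beeeeSeeeeb⇒beeeebSbeeeeb⇒beeeebbSbbeeeeb⇒beeeebbbSbbbeeeeb⇒beeeebbbbbbeeeeb

S ⇒ bSb   [S ::= b S b]
bSb ⇒ beSeb   [S ::= e S e]
beSeb ⇒ beeSeeb   [S ::= e S e]
beeSeeb ⇒ beeeSeeeb   [S ::= e S e]
beeeSeeeb ⇒ beeeeSeeeeb   [S ::= e S e]
beeeeSeeeeb ⇒ beeeebSbeeeeb   [S ::= b S b]
beeeebSbeeeeb ⇒ beeeebbSbbeeeeb   [S ::= b S b]
beeeebbSbbeeeeb ⇒ beeeebbbSbbbeeeeb   [S ::= b S b]
beeeebbbSbbbeeeeb ⇒ beeeebbbbbbeeeeb   [S ::= λ]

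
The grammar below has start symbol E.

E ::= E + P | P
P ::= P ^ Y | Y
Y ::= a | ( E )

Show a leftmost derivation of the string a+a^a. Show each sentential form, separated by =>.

E => E+P   [E ::= E + P]
E+P => P+P   [E ::= P]
P+P => Y+P   [P ::= Y]
Y+P => a+P   [Y ::= a]
a+P => a+P^Y   [P ::= P ^ Y]
a+P^Y => a+Y^Y   [P ::= Y]
a+Y^Y => a+a^Y   [Y ::= a]
a+a^Y => a+a^a   [Y ::= a]

E => E+P => P+P => Y+P => a+P => a+P^Y => a+Y^Y => a+a^Y => a+a^a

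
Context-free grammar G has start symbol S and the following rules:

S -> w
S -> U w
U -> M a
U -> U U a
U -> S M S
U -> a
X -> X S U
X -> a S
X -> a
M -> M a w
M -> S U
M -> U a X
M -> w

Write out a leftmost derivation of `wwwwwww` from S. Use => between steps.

S => Uw   [S -> U w]
Uw => SMSw   [U -> S M S]
SMSw => UwMSw   [S -> U w]
UwMSw => SMSwMSw   [U -> S M S]
SMSwMSw => wMSwMSw   [S -> w]
wMSwMSw => wwSwMSw   [M -> w]
wwSwMSw => wwwwMSw   [S -> w]
wwwwMSw => wwwwwSw   [M -> w]
wwwwwSw => wwwwwww   [S -> w]

S => Uw => SMSw => UwMSw => SMSwMSw => wMSwMSw => wwSwMSw => wwwwMSw => wwwwwSw => wwwwwww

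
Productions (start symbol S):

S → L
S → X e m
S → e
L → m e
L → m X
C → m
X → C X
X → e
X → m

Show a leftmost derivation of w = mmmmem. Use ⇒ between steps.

S ⇒ Xem ⇒ CXem ⇒ mXem ⇒ mCXem ⇒ mmXem ⇒ mmCXem ⇒ mmmXem ⇒ mmmmem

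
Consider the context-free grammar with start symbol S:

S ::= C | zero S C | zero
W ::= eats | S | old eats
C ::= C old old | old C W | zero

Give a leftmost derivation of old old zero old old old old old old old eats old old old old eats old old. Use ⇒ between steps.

S ⇒ C ⇒ C old old ⇒ old C W old old ⇒ old C old old W old old ⇒ old C old old old old W old old ⇒ old old C W old old old old W old old ⇒ old old C old old W old old old old W old old ⇒ old old C old old old old W old old old old W old old ⇒ old old C old old old old old old W old old old old W old old ⇒ old old zero old old old old old old W old old old old W old old ⇒ old old zero old old old old old old old eats old old old old W old old ⇒ old old zero old old old old old old old eats old old old old eats old old

S ⇒ C   [S ::= C]
C ⇒ C old old   [C ::= C old old]
C old old ⇒ old C W old old   [C ::= old C W]
old C W old old ⇒ old C old old W old old   [C ::= C old old]
old C old old W old old ⇒ old C old old old old W old old   [C ::= C old old]
old C old old old old W old old ⇒ old old C W old old old old W old old   [C ::= old C W]
old old C W old old old old W old old ⇒ old old C old old W old old old old W old old   [C ::= C old old]
old old C old old W old old old old W old old ⇒ old old C old old old old W old old old old W old old   [C ::= C old old]
old old C old old old old W old old old old W old old ⇒ old old C old old old old old old W old old old old W old old   [C ::= C old old]
old old C old old old old old old W old old old old W old old ⇒ old old zero old old old old old old W old old old old W old old   [C ::= zero]
old old zero old old old old old old W old old old old W old old ⇒ old old zero old old old old old old old eats old old old old W old old   [W ::= old eats]
old old zero old old old old old old old eats old old old old W old old ⇒ old old zero old old old old old old old eats old old old old eats old old   [W ::= eats]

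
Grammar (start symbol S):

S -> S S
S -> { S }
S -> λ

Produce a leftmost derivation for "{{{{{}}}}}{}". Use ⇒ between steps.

S ⇒ SS ⇒ {S}S ⇒ {{S}}S ⇒ {{{S}}}S ⇒ {{{{S}}}}S ⇒ {{{{{S}}}}}S ⇒ {{{{{}}}}}S ⇒ {{{{{}}}}}{S} ⇒ {{{{{}}}}}{}

S ⇒ SS   [S -> S S]
SS ⇒ {S}S   [S -> { S }]
{S}S ⇒ {{S}}S   [S -> { S }]
{{S}}S ⇒ {{{S}}}S   [S -> { S }]
{{{S}}}S ⇒ {{{{S}}}}S   [S -> { S }]
{{{{S}}}}S ⇒ {{{{{S}}}}}S   [S -> { S }]
{{{{{S}}}}}S ⇒ {{{{{}}}}}S   [S -> λ]
{{{{{}}}}}S ⇒ {{{{{}}}}}{S}   [S -> { S }]
{{{{{}}}}}{S} ⇒ {{{{{}}}}}{}   [S -> λ]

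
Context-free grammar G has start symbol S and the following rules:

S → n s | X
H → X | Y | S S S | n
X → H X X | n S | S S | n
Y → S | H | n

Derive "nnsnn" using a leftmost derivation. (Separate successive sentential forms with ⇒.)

S⇒X⇒HXX⇒XXX⇒SSXX⇒XSXX⇒nSXX⇒nnsXX⇒nnsnX⇒nnsnn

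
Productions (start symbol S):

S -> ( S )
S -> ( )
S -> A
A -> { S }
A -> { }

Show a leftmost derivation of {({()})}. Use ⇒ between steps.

S ⇒ A ⇒ {S} ⇒ {(S)} ⇒ {(A)} ⇒ {({S})} ⇒ {({()})}

S ⇒ A   [S -> A]
A ⇒ {S}   [A -> { S }]
{S} ⇒ {(S)}   [S -> ( S )]
{(S)} ⇒ {(A)}   [S -> A]
{(A)} ⇒ {({S})}   [A -> { S }]
{({S})} ⇒ {({()})}   [S -> ( )]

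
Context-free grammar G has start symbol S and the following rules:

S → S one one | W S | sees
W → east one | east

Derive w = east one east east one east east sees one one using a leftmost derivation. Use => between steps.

S => W S => east one S => east one W S => east one east S => east one east W S => east one east east one S => east one east east one S one one => east one east east one W S one one => east one east east one east S one one => east one east east one east W S one one => east one east east one east east S one one => east one east east one east east sees one one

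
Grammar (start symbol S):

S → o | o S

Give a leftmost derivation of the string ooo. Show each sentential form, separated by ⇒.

S ⇒ oS   [S → o S]
oS ⇒ ooS   [S → o S]
ooS ⇒ ooo   [S → o]

S ⇒ oS ⇒ ooS ⇒ ooo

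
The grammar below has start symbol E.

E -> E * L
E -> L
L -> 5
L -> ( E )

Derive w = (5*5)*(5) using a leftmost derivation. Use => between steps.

E => E*L => L*L => (E)*L => (E*L)*L => (L*L)*L => (5*L)*L => (5*5)*L => (5*5)*(E) => (5*5)*(L) => (5*5)*(5)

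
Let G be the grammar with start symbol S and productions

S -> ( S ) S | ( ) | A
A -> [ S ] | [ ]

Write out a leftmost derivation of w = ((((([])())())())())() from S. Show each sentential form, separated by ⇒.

S ⇒ (S)S ⇒ ((S)S)S ⇒ (((S)S)S)S ⇒ ((((S)S)S)S)S ⇒ (((((S)S)S)S)S)S ⇒ (((((A)S)S)S)S)S ⇒ ((((([])S)S)S)S)S ⇒ ((((([])())S)S)S)S ⇒ ((((([])())())S)S)S ⇒ ((((([])())())())S)S ⇒ ((((([])())())())())S ⇒ ((((([])())())())())()

S ⇒ (S)S   [S -> ( S ) S]
(S)S ⇒ ((S)S)S   [S -> ( S ) S]
((S)S)S ⇒ (((S)S)S)S   [S -> ( S ) S]
(((S)S)S)S ⇒ ((((S)S)S)S)S   [S -> ( S ) S]
((((S)S)S)S)S ⇒ (((((S)S)S)S)S)S   [S -> ( S ) S]
(((((S)S)S)S)S)S ⇒ (((((A)S)S)S)S)S   [S -> A]
(((((A)S)S)S)S)S ⇒ ((((([])S)S)S)S)S   [A -> [ ]]
((((([])S)S)S)S)S ⇒ ((((([])())S)S)S)S   [S -> ( )]
((((([])())S)S)S)S ⇒ ((((([])())())S)S)S   [S -> ( )]
((((([])())())S)S)S ⇒ ((((([])())())())S)S   [S -> ( )]
((((([])())())())S)S ⇒ ((((([])())())())())S   [S -> ( )]
((((([])())())())())S ⇒ ((((([])())())())())()   [S -> ( )]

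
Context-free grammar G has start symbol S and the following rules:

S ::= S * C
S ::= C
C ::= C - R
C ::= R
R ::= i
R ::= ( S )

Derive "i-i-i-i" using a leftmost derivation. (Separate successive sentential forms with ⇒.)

S ⇒ C   [S ::= C]
C ⇒ C-R   [C ::= C - R]
C-R ⇒ C-R-R   [C ::= C - R]
C-R-R ⇒ C-R-R-R   [C ::= C - R]
C-R-R-R ⇒ R-R-R-R   [C ::= R]
R-R-R-R ⇒ i-R-R-R   [R ::= i]
i-R-R-R ⇒ i-i-R-R   [R ::= i]
i-i-R-R ⇒ i-i-i-R   [R ::= i]
i-i-i-R ⇒ i-i-i-i   [R ::= i]

S⇒C⇒C-R⇒C-R-R⇒C-R-R-R⇒R-R-R-R⇒i-R-R-R⇒i-i-R-R⇒i-i-i-R⇒i-i-i-i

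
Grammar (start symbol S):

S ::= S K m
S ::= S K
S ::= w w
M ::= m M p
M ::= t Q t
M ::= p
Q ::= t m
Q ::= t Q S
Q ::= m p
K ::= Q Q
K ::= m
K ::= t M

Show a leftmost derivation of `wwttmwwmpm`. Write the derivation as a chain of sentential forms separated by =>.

S => SK => SKK => wwKK => wwQQK => wwtQSQK => wwttmSQK => wwttmwwQK => wwttmwwmpK => wwttmwwmpm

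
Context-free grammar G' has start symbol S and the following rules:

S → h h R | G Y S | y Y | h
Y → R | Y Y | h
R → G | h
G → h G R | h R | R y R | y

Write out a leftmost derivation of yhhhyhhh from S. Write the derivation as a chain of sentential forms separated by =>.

S => yY   [S → y Y]
yY => yR   [Y → R]
yR => yG   [R → G]
yG => yhGR   [G → h G R]
yhGR => yhhRR   [G → h R]
yhhRR => yhhGR   [R → G]
yhhGR => yhhRyRR   [G → R y R]
yhhRyRR => yhhhyRR   [R → h]
yhhhyRR => yhhhyhR   [R → h]
yhhhyhR => yhhhyhG   [R → G]
yhhhyhG => yhhhyhhR   [G → h R]
yhhhyhhR => yhhhyhhh   [R → h]

S => yY => yR => yG => yhGR => yhhRR => yhhGR => yhhRyRR => yhhhyRR => yhhhyhR => yhhhyhG => yhhhyhhR => yhhhyhhh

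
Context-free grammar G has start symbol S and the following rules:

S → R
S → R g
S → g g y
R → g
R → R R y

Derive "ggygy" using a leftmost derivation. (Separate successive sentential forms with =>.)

S => R => RRy => RRyRy => gRyRy => ggyRy => ggygy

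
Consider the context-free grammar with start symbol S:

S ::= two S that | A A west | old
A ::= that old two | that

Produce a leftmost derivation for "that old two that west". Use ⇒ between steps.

S ⇒ A A west ⇒ that old two A west ⇒ that old two that west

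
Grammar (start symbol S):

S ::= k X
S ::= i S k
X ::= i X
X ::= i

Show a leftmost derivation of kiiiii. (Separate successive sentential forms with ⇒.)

S ⇒ kX   [S ::= k X]
kX ⇒ kiX   [X ::= i X]
kiX ⇒ kiiX   [X ::= i X]
kiiX ⇒ kiiiX   [X ::= i X]
kiiiX ⇒ kiiiiX   [X ::= i X]
kiiiiX ⇒ kiiiii   [X ::= i]

S ⇒ kX ⇒ kiX ⇒ kiiX ⇒ kiiiX ⇒ kiiiiX ⇒ kiiiii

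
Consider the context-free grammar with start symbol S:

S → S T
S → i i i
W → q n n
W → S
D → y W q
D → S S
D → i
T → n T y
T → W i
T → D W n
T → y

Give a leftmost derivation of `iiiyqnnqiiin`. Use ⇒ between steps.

S ⇒ ST   [S → S T]
ST ⇒ iiiT   [S → i i i]
iiiT ⇒ iiiDWn   [T → D W n]
iiiDWn ⇒ iiiyWqWn   [D → y W q]
iiiyWqWn ⇒ iiiyqnnqWn   [W → q n n]
iiiyqnnqWn ⇒ iiiyqnnqSn   [W → S]
iiiyqnnqSn ⇒ iiiyqnnqiiin   [S → i i i]

S ⇒ ST ⇒ iiiT ⇒ iiiDWn ⇒ iiiyWqWn ⇒ iiiyqnnqWn ⇒ iiiyqnnqSn ⇒ iiiyqnnqiiin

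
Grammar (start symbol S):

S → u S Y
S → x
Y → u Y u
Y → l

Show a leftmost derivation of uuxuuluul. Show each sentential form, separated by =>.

S => uSY => uuSYY => uuxYY => uuxuYuY => uuxuuYuuY => uuxuuluuY => uuxuuluul

S => uSY   [S → u S Y]
uSY => uuSYY   [S → u S Y]
uuSYY => uuxYY   [S → x]
uuxYY => uuxuYuY   [Y → u Y u]
uuxuYuY => uuxuuYuuY   [Y → u Y u]
uuxuuYuuY => uuxuuluuY   [Y → l]
uuxuuluuY => uuxuuluul   [Y → l]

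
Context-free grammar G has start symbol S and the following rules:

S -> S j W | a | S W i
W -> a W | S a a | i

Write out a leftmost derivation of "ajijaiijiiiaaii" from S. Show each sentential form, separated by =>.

S => SWi   [S -> S W i]
SWi => SjWWi   [S -> S j W]
SjWWi => SjWjWWi   [S -> S j W]
SjWjWWi => ajWjWWi   [S -> a]
ajWjWWi => ajijWWi   [W -> i]
ajijWWi => ajijSaaWi   [W -> S a a]
ajijSaaWi => ajijSWiaaWi   [S -> S W i]
ajijSWiaaWi => ajijSjWWiaaWi   [S -> S j W]
ajijSjWWiaaWi => ajijSWijWWiaaWi   [S -> S W i]
ajijSWijWWiaaWi => ajijaWijWWiaaWi   [S -> a]
ajijaWijWWiaaWi => ajijaiijWWiaaWi   [W -> i]
ajijaiijWWiaaWi => ajijaiijiWiaaWi   [W -> i]
ajijaiijiWiaaWi => ajijaiijiiiaaWi   [W -> i]
ajijaiijiiiaaWi => ajijaiijiiiaaii   [W -> i]

S => SWi => SjWWi => SjWjWWi => ajWjWWi => ajijWWi => ajijSaaWi => ajijSWiaaWi => ajijSjWWiaaWi => ajijSWijWWiaaWi => ajijaWijWWiaaWi => ajijaiijWWiaaWi => ajijaiijiWiaaWi => ajijaiijiiiaaWi => ajijaiijiiiaaii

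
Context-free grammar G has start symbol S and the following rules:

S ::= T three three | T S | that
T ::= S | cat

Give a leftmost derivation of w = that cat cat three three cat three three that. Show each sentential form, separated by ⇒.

S ⇒ T S ⇒ S S ⇒ that S ⇒ that T S ⇒ that cat S ⇒ that cat T S ⇒ that cat S S ⇒ that cat T S S ⇒ that cat S S S ⇒ that cat T three three S S ⇒ that cat cat three three S S ⇒ that cat cat three three T three three S ⇒ that cat cat three three cat three three S ⇒ that cat cat three three cat three three that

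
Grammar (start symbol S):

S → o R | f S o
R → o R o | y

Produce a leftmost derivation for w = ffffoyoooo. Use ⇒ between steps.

S⇒fSo⇒ffSoo⇒fffSooo⇒ffffSoooo⇒ffffoRoooo⇒ffffoyoooo

S ⇒ fSo   [S → f S o]
fSo ⇒ ffSoo   [S → f S o]
ffSoo ⇒ fffSooo   [S → f S o]
fffSooo ⇒ ffffSoooo   [S → f S o]
ffffSoooo ⇒ ffffoRoooo   [S → o R]
ffffoRoooo ⇒ ffffoyoooo   [R → y]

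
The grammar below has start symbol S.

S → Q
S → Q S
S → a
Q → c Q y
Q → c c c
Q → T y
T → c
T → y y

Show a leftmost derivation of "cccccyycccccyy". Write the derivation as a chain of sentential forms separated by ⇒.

S ⇒ QS ⇒ cQyS ⇒ ccQyyS ⇒ cccccyyS ⇒ cccccyyQ ⇒ cccccyycQy ⇒ cccccyyccQyy ⇒ cccccyycccccyy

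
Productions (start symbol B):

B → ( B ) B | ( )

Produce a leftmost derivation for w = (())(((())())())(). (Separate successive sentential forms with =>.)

B => (B)B   [B → ( B ) B]
(B)B => (())B   [B → ( )]
(())B => (())(B)B   [B → ( B ) B]
(())(B)B => (())((B)B)B   [B → ( B ) B]
(())((B)B)B => (())(((B)B)B)B   [B → ( B ) B]
(())(((B)B)B)B => (())(((())B)B)B   [B → ( )]
(())(((())B)B)B => (())(((())())B)B   [B → ( )]
(())(((())())B)B => (())(((())())())B   [B → ( )]
(())(((())())())B => (())(((())())())()   [B → ( )]

B=>(B)B=>(())B=>(())(B)B=>(())((B)B)B=>(())(((B)B)B)B=>(())(((())B)B)B=>(())(((())())B)B=>(())(((())())())B=>(())(((())())())()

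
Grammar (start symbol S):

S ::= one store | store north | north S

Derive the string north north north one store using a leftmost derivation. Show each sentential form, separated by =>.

S => north S => north north S => north north north S => north north north one store

S => north S   [S ::= north S]
north S => north north S   [S ::= north S]
north north S => north north north S   [S ::= north S]
north north north S => north north north one store   [S ::= one store]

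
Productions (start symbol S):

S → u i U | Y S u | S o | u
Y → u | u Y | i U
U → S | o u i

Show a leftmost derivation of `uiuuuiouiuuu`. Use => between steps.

S => YSu => uYSu => uiUSu => uiSSu => uiYSuSu => uiuYSuSu => uiuuSuSu => uiuuuiUuSu => uiuuuiouiuSu => uiuuuiouiuuu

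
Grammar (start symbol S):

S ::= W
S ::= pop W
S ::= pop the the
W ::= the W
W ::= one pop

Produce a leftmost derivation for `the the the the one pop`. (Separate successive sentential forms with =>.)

S => W => the W => the the W => the the the W => the the the the W => the the the the one pop

S => W   [S ::= W]
W => the W   [W ::= the W]
the W => the the W   [W ::= the W]
the the W => the the the W   [W ::= the W]
the the the W => the the the the W   [W ::= the W]
the the the the W => the the the the one pop   [W ::= one pop]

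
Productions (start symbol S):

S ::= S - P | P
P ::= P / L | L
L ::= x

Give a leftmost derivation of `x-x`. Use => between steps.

S => S-P   [S ::= S - P]
S-P => P-P   [S ::= P]
P-P => L-P   [P ::= L]
L-P => x-P   [L ::= x]
x-P => x-L   [P ::= L]
x-L => x-x   [L ::= x]

S=>S-P=>P-P=>L-P=>x-P=>x-L=>x-x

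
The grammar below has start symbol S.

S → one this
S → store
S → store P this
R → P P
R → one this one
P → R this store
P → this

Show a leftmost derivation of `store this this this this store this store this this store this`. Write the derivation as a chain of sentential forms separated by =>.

S => store P this => store R this store this => store P P this store this => store R this store P this store this => store P P this store P this store this => store this P this store P this store this => store this R this store this store P this store this => store this P P this store this store P this store this => store this this P this store this store P this store this => store this this this this store this store P this store this => store this this this this store this store this this store this

S => store P this   [S → store P this]
store P this => store R this store this   [P → R this store]
store R this store this => store P P this store this   [R → P P]
store P P this store this => store R this store P this store this   [P → R this store]
store R this store P this store this => store P P this store P this store this   [R → P P]
store P P this store P this store this => store this P this store P this store this   [P → this]
store this P this store P this store this => store this R this store this store P this store this   [P → R this store]
store this R this store this store P this store this => store this P P this store this store P this store this   [R → P P]
store this P P this store this store P this store this => store this this P this store this store P this store this   [P → this]
store this this P this store this store P this store this => store this this this this store this store P this store this   [P → this]
store this this this this store this store P this store this => store this this this this store this store this this store this   [P → this]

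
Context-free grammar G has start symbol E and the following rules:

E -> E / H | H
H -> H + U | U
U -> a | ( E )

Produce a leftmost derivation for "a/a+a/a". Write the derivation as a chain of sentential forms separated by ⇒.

E ⇒ E/H ⇒ E/H/H ⇒ H/H/H ⇒ U/H/H ⇒ a/H/H ⇒ a/H+U/H ⇒ a/U+U/H ⇒ a/a+U/H ⇒ a/a+a/H ⇒ a/a+a/U ⇒ a/a+a/a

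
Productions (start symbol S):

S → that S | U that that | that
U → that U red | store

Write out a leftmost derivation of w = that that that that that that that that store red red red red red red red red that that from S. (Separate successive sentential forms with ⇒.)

S ⇒ U that that ⇒ that U red that that ⇒ that that U red red that that ⇒ that that that U red red red that that ⇒ that that that that U red red red red that that ⇒ that that that that that U red red red red red that that ⇒ that that that that that that U red red red red red red that that ⇒ that that that that that that that U red red red red red red red that that ⇒ that that that that that that that that U red red red red red red red red that that ⇒ that that that that that that that that store red red red red red red red red that that

S ⇒ U that that   [S → U that that]
U that that ⇒ that U red that that   [U → that U red]
that U red that that ⇒ that that U red red that that   [U → that U red]
that that U red red that that ⇒ that that that U red red red that that   [U → that U red]
that that that U red red red that that ⇒ that that that that U red red red red that that   [U → that U red]
that that that that U red red red red that that ⇒ that that that that that U red red red red red that that   [U → that U red]
that that that that that U red red red red red that that ⇒ that that that that that that U red red red red red red that that   [U → that U red]
that that that that that that U red red red red red red that that ⇒ that that that that that that that U red red red red red red red that that   [U → that U red]
that that that that that that that U red red red red red red red that that ⇒ that that that that that that that that U red red red red red red red red that that   [U → that U red]
that that that that that that that that U red red red red red red red red that that ⇒ that that that that that that that that store red red red red red red red red that that   [U → store]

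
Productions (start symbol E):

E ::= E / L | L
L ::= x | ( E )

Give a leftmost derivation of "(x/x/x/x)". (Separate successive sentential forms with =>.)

E=>L=>(E)=>(E/L)=>(E/L/L)=>(E/L/L/L)=>(L/L/L/L)=>(x/L/L/L)=>(x/x/L/L)=>(x/x/x/L)=>(x/x/x/x)

E => L   [E ::= L]
L => (E)   [L ::= ( E )]
(E) => (E/L)   [E ::= E / L]
(E/L) => (E/L/L)   [E ::= E / L]
(E/L/L) => (E/L/L/L)   [E ::= E / L]
(E/L/L/L) => (L/L/L/L)   [E ::= L]
(L/L/L/L) => (x/L/L/L)   [L ::= x]
(x/L/L/L) => (x/x/L/L)   [L ::= x]
(x/x/L/L) => (x/x/x/L)   [L ::= x]
(x/x/x/L) => (x/x/x/x)   [L ::= x]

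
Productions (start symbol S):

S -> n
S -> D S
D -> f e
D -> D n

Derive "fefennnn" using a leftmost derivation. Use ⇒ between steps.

S⇒DS⇒feS⇒feDS⇒feDnS⇒feDnnS⇒feDnnnS⇒fefennnS⇒fefennnn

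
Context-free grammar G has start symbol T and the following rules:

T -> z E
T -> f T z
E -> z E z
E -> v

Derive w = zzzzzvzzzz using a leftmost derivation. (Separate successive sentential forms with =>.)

T => zE => zzEz => zzzEzz => zzzzEzzz => zzzzzEzzzz => zzzzzvzzzz

T => zE   [T -> z E]
zE => zzEz   [E -> z E z]
zzEz => zzzEzz   [E -> z E z]
zzzEzz => zzzzEzzz   [E -> z E z]
zzzzEzzz => zzzzzEzzzz   [E -> z E z]
zzzzzEzzzz => zzzzzvzzzz   [E -> v]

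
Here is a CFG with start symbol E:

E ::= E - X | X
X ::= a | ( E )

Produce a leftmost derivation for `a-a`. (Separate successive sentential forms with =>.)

E => E-X => X-X => a-X => a-a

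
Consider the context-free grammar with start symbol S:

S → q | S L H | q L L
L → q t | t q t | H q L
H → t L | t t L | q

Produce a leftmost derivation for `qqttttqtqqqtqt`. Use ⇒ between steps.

S⇒qLL⇒qqtL⇒qqtHqL⇒qqtttLqL⇒qqttttqtqL⇒qqttttqtqHqL⇒qqttttqtqqqL⇒qqttttqtqqqtqt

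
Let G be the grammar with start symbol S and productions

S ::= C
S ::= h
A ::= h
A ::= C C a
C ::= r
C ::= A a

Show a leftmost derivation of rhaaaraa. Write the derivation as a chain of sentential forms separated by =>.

S => C => Aa => CCaa => AaCaa => CCaaCaa => rCaaCaa => rAaaaCaa => rhaaaCaa => rhaaaraa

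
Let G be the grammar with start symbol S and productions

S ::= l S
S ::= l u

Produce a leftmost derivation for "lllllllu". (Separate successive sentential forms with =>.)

S => lS => llS => lllS => llllS => lllllS => llllllS => lllllllu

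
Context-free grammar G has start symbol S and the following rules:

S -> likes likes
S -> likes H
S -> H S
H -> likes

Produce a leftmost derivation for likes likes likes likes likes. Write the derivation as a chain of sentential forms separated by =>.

S => H S   [S -> H S]
H S => likes S   [H -> likes]
likes S => likes H S   [S -> H S]
likes H S => likes likes S   [H -> likes]
likes likes S => likes likes H S   [S -> H S]
likes likes H S => likes likes likes S   [H -> likes]
likes likes likes S => likes likes likes likes likes   [S -> likes likes]

S => H S => likes S => likes H S => likes likes S => likes likes H S => likes likes likes S => likes likes likes likes likes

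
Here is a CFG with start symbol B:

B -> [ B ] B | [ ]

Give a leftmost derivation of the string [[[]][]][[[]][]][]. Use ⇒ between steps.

B ⇒ [B]B ⇒ [[B]B]B ⇒ [[[]]B]B ⇒ [[[]][]]B ⇒ [[[]][]][B]B ⇒ [[[]][]][[B]B]B ⇒ [[[]][]][[[]]B]B ⇒ [[[]][]][[[]][]]B ⇒ [[[]][]][[[]][]][]

B ⇒ [B]B   [B -> [ B ] B]
[B]B ⇒ [[B]B]B   [B -> [ B ] B]
[[B]B]B ⇒ [[[]]B]B   [B -> [ ]]
[[[]]B]B ⇒ [[[]][]]B   [B -> [ ]]
[[[]][]]B ⇒ [[[]][]][B]B   [B -> [ B ] B]
[[[]][]][B]B ⇒ [[[]][]][[B]B]B   [B -> [ B ] B]
[[[]][]][[B]B]B ⇒ [[[]][]][[[]]B]B   [B -> [ ]]
[[[]][]][[[]]B]B ⇒ [[[]][]][[[]][]]B   [B -> [ ]]
[[[]][]][[[]][]]B ⇒ [[[]][]][[[]][]][]   [B -> [ ]]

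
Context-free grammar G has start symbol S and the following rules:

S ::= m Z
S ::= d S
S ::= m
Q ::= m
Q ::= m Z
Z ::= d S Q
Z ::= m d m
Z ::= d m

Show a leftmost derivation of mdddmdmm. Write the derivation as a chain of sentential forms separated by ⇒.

S⇒mZ⇒mdSQ⇒mddSQ⇒mdddSQ⇒mdddmZQ⇒mdddmdmQ⇒mdddmdmm

S ⇒ mZ   [S ::= m Z]
mZ ⇒ mdSQ   [Z ::= d S Q]
mdSQ ⇒ mddSQ   [S ::= d S]
mddSQ ⇒ mdddSQ   [S ::= d S]
mdddSQ ⇒ mdddmZQ   [S ::= m Z]
mdddmZQ ⇒ mdddmdmQ   [Z ::= d m]
mdddmdmQ ⇒ mdddmdmm   [Q ::= m]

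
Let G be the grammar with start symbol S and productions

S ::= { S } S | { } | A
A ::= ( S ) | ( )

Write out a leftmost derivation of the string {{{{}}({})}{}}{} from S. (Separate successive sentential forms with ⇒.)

S ⇒ {S}S ⇒ {{S}S}S ⇒ {{{S}S}S}S ⇒ {{{{}}S}S}S ⇒ {{{{}}A}S}S ⇒ {{{{}}(S)}S}S ⇒ {{{{}}({})}S}S ⇒ {{{{}}({})}{}}S ⇒ {{{{}}({})}{}}{}

S ⇒ {S}S   [S ::= { S } S]
{S}S ⇒ {{S}S}S   [S ::= { S } S]
{{S}S}S ⇒ {{{S}S}S}S   [S ::= { S } S]
{{{S}S}S}S ⇒ {{{{}}S}S}S   [S ::= { }]
{{{{}}S}S}S ⇒ {{{{}}A}S}S   [S ::= A]
{{{{}}A}S}S ⇒ {{{{}}(S)}S}S   [A ::= ( S )]
{{{{}}(S)}S}S ⇒ {{{{}}({})}S}S   [S ::= { }]
{{{{}}({})}S}S ⇒ {{{{}}({})}{}}S   [S ::= { }]
{{{{}}({})}{}}S ⇒ {{{{}}({})}{}}{}   [S ::= { }]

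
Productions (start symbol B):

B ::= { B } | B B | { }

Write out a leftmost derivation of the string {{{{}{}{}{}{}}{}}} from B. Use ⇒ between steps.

B ⇒ {B}   [B ::= { B }]
{B} ⇒ {{B}}   [B ::= { B }]
{{B}} ⇒ {{BB}}   [B ::= B B]
{{BB}} ⇒ {{{B}B}}   [B ::= { B }]
{{{B}B}} ⇒ {{{BB}B}}   [B ::= B B]
{{{BB}B}} ⇒ {{{BBB}B}}   [B ::= B B]
{{{BBB}B}} ⇒ {{{BBBB}B}}   [B ::= B B]
{{{BBBB}B}} ⇒ {{{BBBBB}B}}   [B ::= B B]
{{{BBBBB}B}} ⇒ {{{{}BBBB}B}}   [B ::= { }]
{{{{}BBBB}B}} ⇒ {{{{}{}BBB}B}}   [B ::= { }]
{{{{}{}BBB}B}} ⇒ {{{{}{}{}BB}B}}   [B ::= { }]
{{{{}{}{}BB}B}} ⇒ {{{{}{}{}{}B}B}}   [B ::= { }]
{{{{}{}{}{}B}B}} ⇒ {{{{}{}{}{}{}}B}}   [B ::= { }]
{{{{}{}{}{}{}}B}} ⇒ {{{{}{}{}{}{}}{}}}   [B ::= { }]

B ⇒ {B} ⇒ {{B}} ⇒ {{BB}} ⇒ {{{B}B}} ⇒ {{{BB}B}} ⇒ {{{BBB}B}} ⇒ {{{BBBB}B}} ⇒ {{{BBBBB}B}} ⇒ {{{{}BBBB}B}} ⇒ {{{{}{}BBB}B}} ⇒ {{{{}{}{}BB}B}} ⇒ {{{{}{}{}{}B}B}} ⇒ {{{{}{}{}{}{}}B}} ⇒ {{{{}{}{}{}{}}{}}}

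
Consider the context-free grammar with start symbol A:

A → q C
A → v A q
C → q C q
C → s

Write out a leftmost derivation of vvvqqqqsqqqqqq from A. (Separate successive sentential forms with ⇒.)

A ⇒ vAq   [A → v A q]
vAq ⇒ vvAqq   [A → v A q]
vvAqq ⇒ vvvAqqq   [A → v A q]
vvvAqqq ⇒ vvvqCqqq   [A → q C]
vvvqCqqq ⇒ vvvqqCqqqq   [C → q C q]
vvvqqCqqqq ⇒ vvvqqqCqqqqq   [C → q C q]
vvvqqqCqqqqq ⇒ vvvqqqqCqqqqqq   [C → q C q]
vvvqqqqCqqqqqq ⇒ vvvqqqqsqqqqqq   [C → s]

A⇒vAq⇒vvAqq⇒vvvAqqq⇒vvvqCqqq⇒vvvqqCqqqq⇒vvvqqqCqqqqq⇒vvvqqqqCqqqqqq⇒vvvqqqqsqqqqqq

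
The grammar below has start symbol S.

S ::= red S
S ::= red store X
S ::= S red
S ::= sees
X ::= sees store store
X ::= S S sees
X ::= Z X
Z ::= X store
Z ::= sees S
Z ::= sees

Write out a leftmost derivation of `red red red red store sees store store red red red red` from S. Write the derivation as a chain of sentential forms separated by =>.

S => S red => red S red => red red S red => red red S red red => red red S red red red => red red red S red red red => red red red S red red red red => red red red red store X red red red red => red red red red store sees store store red red red red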